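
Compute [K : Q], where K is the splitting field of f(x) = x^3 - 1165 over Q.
[K : Q] = 6

The roots of x^3 - 1165 are ∛1165, ω∛1165, ω^2∛1165 where ω = e^(2πi/3) is a primitive cube root of unity, so K = Q(∛1165, ω). Now [Q(∛1165):Q] = 3 (since 1165 is not a perfect cube, x^3 - 1165 is irreducible) and [Q(ω):Q] = 2. Both 2 and 3 divide [K:Q], and [K:Q] ≤ 3·2 = 6, so [K:Q] = 6. (Equivalently: Q(∛1165) ⊂ R but ω ∉ R, so [K : Q(∛1165)] = 2.)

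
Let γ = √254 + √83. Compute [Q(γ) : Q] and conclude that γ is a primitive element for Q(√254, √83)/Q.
[Q(γ) : Q] = 4 (equivalently, Q(γ) = Q(√254, √83))

Obviously Q(γ) ⊆ Q(√254, √83), and [Q(√254, √83):Q] = 4 (since 254, 83 are distinct squarefree integers > 1 with 21082 not a perfect square). To show equality we compute the minimal polynomial of γ. From γ = √254 + √83: γ^2 = 254 + 2√(21082) + 83 = 337 + 2√(21082), so γ^2 - 337 = 2√(21082); squaring, (γ^2 - 337)^2 = 4·21082, i.e. γ^4 - 674γ^2 + 113569 - 84328 = 0, i.e. γ^4 - 674γ^2 + 29241 = 0. So γ is a root of x^4 - 674x^2 + 29241. This polynomial is irreducible over Q: it has no rational root (each ±√254 ± √83 is irrational), and any factorization into two quadratics over Q would force √(21082) ∈ Q (pairing opposite roots) or √254, √83 ∈ Q (other pairings), all impossible. Hence [Q(γ):Q] = 4 = [Q(√254, √83):Q], so Q(γ) = Q(√254, √83).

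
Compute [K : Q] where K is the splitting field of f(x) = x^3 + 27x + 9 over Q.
[K : Q] = 6

By the rational root test, any rational root of the monic integer polynomial f(x) = x^3 + 27x + 9 must be an integer dividing the constant term 9, i.e. one of ±{1, 3, 9}. Evaluating: f(1) = 37, f(-1) = -19, f(3) = 117, f(-3) = -99, f(9) = 981, f(-9) = -963; none is 0, so f has no rational root and is therefore irreducible over Q (a cubic with no linear factor over a field is irreducible). For an irreducible cubic, the Galois group is A_3 or S_3 according as the discriminant disc(f) = -4a^3 - 27b^2 = -4·(27)^3 - 27·(9)^2 = -80919 is or is not a square in Q. Here disc(f) = -80919 is not a perfect square in Q, so the Galois group of f over Q is not contained in A_3 and must be all of S_3. The splitting field has degree |S_3| = 6 over Q, so [K : Q] = 6.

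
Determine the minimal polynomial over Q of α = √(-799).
m_α(x) = x^2 + 799

α satisfies α^2 + 799 = 0, so x^2 + 799 annihilates α. Since d = -799 is squarefree and ≠ 1, it is not a perfect square in Q, so x^2 + 799 has no rational root and is therefore irreducible over Q (a degree-2 polynomial over a field is irreducible iff it has no root). Hence m_α(x) = x^2 + 799.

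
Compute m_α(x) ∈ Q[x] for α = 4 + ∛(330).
m_α(x) = x^3 - 12x^2 + 48x - 394

Set β = α - 4 = ∛(330), so β^3 = 330. Then (α - 4)^3 - 330 = 0, i.e. α is a root of g(x) = (x - 4)^3 - 330 = x^3 - 12x^2 + 48x - 394. Since g(x) = h(x - 4) where h(x) = x^3 - 330, and h is irreducible over Q (because 330 is not a perfect cube, so h has no rational root, and a monic cubic with no rational root is irreducible), g is also irreducible (irreducibility is preserved under the substitution x → x - 4). Hence m_α(x) = x^3 - 12x^2 + 48x - 394.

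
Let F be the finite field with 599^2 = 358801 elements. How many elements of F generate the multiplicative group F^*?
There are φ(358800) = 84480 primitive elements

F_q^* is cyclic of order q - 1 = 358800. A cyclic group of order m has exactly φ(m) generators. Here m = 358800 = 2^4 · 3 · 5^2 · 13 · 23, so the number of primitive elements is φ(358800) = 84480.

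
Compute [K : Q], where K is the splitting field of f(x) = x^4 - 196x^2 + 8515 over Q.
[K : Q] = 4

Solving the quadratic in x^2: x^2 = (196 ± √(196^2 - 4·8515))/2 = (196 ± √4356)/2 = (196 ± 66)/2, giving x^2 = 65 or x^2 = 131. So f(x) = (x^2 - 65)(x^2 - 131) and the roots of f are ±√65, ±√131. Hence the splitting field is K = Q(√65, √131). Since 65 and 131 are distinct squarefree integers > 1, their product 8515 is not a perfect square, so √131 ∉ Q(√65). By the tower law [K:Q] = [Q(√65,√131):Q(√65)] · [Q(√65):Q] = 2 · 2 = 4.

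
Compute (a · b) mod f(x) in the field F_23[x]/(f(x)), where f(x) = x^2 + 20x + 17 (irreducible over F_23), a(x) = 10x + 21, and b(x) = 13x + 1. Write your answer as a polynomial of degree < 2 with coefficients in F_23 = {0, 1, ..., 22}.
a · b ≡ 6x + 19 (mod f(x))

Multiply in F_23[x]: a(x)·b(x) = (10x + 21)·(13x + 1) = 15x^2 + 7x + 21. This has degree ≥ 2, so divide by f(x) over F_23: 15x^2 + 7x + 21 = (15)·(x^2 + 20x + 17) + (6x + 19). Hence a·b ≡ 6x + 19 (mod f). (F_23[x]/(f) is a field with 23^2 = 529 elements since f is irreducible of degree 2.)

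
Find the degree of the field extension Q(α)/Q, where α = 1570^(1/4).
[Q(α):Q] = 4

α is a root of x^4 - 1570. By Eisenstein's criterion at the prime p = 2 (which divides the constant term 1570 but p^2 = 4 does not, since 1570 is squarefree), x^4 - 1570 is irreducible over Q. Hence [Q(α):Q] = 4.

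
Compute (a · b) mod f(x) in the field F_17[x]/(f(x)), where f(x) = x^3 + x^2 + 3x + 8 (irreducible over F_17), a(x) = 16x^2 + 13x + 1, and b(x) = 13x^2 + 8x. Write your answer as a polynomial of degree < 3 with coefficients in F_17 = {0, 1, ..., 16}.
a · b ≡ 16x^2 + 15x + 2 (mod f(x))

Multiply in F_17[x]: a(x)·b(x) = (16x^2 + 13x + 1)·(13x^2 + 8x) = 4x^4 + 8x^3 + 15x^2 + 8x. This has degree ≥ 3, so divide by f(x) over F_17: 4x^4 + 8x^3 + 15x^2 + 8x = (4x + 4)·(x^3 + x^2 + 3x + 8) + (16x^2 + 15x + 2). Hence a·b ≡ 16x^2 + 15x + 2 (mod f). (F_17[x]/(f) is a field with 17^3 = 4913 elements since f is irreducible of degree 3.)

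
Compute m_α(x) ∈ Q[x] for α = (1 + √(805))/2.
m_α(x) = x^2 - x - 201

From 2α - 1 = √(805), squaring gives (2α - 1)^2 = 805, i.e. 4α^2 - 4α + 1 = 805, so α^2 - α + (1 - 805)/4 = 0. Since 805 ≡ 1 (mod 4), (1 - 805)/4 = -201 ∈ Z. The polynomial x^2 - x - 201 has discriminant 1 - 4·(-201) = 805, which is not a perfect square in Q (d = 805 is squarefree and ≠ 1), so x^2 - x - 201 is irreducible over Q. It is the minimal polynomial of α.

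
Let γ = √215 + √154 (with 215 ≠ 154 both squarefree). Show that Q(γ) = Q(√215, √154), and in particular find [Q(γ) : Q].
[Q(γ) : Q] = 4 (equivalently, Q(γ) = Q(√215, √154))

Obviously Q(γ) ⊆ Q(√215, √154), and [Q(√215, √154):Q] = 4 (since 215, 154 are distinct squarefree integers > 1 with 33110 not a perfect square). To show equality we compute the minimal polynomial of γ. From γ = √215 + √154: γ^2 = 215 + 2√(33110) + 154 = 369 + 2√(33110), so γ^2 - 369 = 2√(33110); squaring, (γ^2 - 369)^2 = 4·33110, i.e. γ^4 - 738γ^2 + 136161 - 132440 = 0, i.e. γ^4 - 738γ^2 + 3721 = 0. So γ is a root of x^4 - 738x^2 + 3721. This polynomial is irreducible over Q: it has no rational root (each ±√215 ± √154 is irrational), and any factorization into two quadratics over Q would force √(33110) ∈ Q (pairing opposite roots) or √215, √154 ∈ Q (other pairings), all impossible. Hence [Q(γ):Q] = 4 = [Q(√215, √154):Q], so Q(γ) = Q(√215, √154).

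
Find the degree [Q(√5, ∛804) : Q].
[Q(√5, ∛804) : Q] = 6

Let L = Q(√5, ∛804). Since Q(√5) ⊂ L and [Q(√5):Q] = 2, the tower law gives 2 | [L:Q]. Likewise Q(∛804) ⊂ L with [Q(∛804):Q] = 3 (because 804 is not a perfect cube), so 3 | [L:Q]. As gcd(2,3) = 1, [L:Q] is divisible by 6. Conversely L is generated over Q by √5 and ∛804, so [L:Q] ≤ 2·3 = 6. Therefore [Q(√5, ∛804) : Q] = 6.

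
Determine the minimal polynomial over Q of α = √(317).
m_α(x) = x^2 - 317

α satisfies α^2 - 317 = 0, so x^2 - 317 annihilates α. Since d = 317 is squarefree and ≠ 1, it is not a perfect square in Q, so x^2 - 317 has no rational root and is therefore irreducible over Q (a degree-2 polynomial over a field is irreducible iff it has no root). Hence m_α(x) = x^2 - 317.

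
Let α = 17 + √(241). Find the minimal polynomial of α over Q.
m_α(x) = x^2 - 34x + 48

From α - 17 = √(241), squaring gives (α - 17)^2 = 241, i.e. α^2 - 34α + 289 = 241, so α^2 - 34α + 48 = 0. The discriminant of x^2 - 34x + 48 is (-34)^2 - 4·(48) = 1156 - 192 = 964, and 4·(241) is not a perfect square in Q since 241 is squarefree and ≠ 1. Hence x^2 - 34x + 48 is irreducible over Q and is the minimal polynomial of α.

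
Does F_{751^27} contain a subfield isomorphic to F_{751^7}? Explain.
No: F_{751^7} is not a subfield of F_{751^27}

F_{p^m} embeds in F_{p^n} iff m | n. Here 7 ∤ 27 (since 27 = 3·7 + 6 with remainder 6 ≠ 0), so F_{751^7} is not a subfield of F_{751^27}. Equivalently: if it were, the tower law would give 7 = [F_{751^7}:F_751] dividing [F_{751^27}:F_751] = 27, contradiction.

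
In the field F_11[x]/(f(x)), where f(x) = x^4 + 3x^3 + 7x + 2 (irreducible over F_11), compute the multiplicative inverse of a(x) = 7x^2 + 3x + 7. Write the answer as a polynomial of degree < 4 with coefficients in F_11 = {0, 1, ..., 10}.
a(x)^(-1) ≡ 6x^3 + 10x^2 + 8x + 5 (mod f(x))

Since f is irreducible over F_11, F_11[x]/(f) is a field and a(x) ≠ 0 has an inverse. Apply the extended Euclidean algorithm to f(x) and a(x) in F_11[x]: f(x) = (8x^2 + 8x + 9)·a(x) + (x + 5);  a(x) = (7x + 1)·(x + 5) + (2). The last nonzero remainder is the constant 2 = gcd(f, a) in F_11. Back-substituting through the division chain expresses 2 = s(x)·a(x) + t(x)·f(x) with s(x) ≡ x^3 + 9x^2 + 5x + 10 (mod f), so (x^3 + 9x^2 + 5x + 10)·a(x) ≡ 2 (mod f). Multiplying by 2^(-1) ≡ 6 in F_11 gives a(x)^(-1) ≡ 6·(x^3 + 9x^2 + 5x + 10) ≡ 6x^3 + 10x^2 + 8x + 5 (mod f). Check: (7x^2 + 3x + 7)·(6x^3 + 10x^2 + 8x + 5) = 9x^5 + 7x^3 + 8x^2 + 5x + 2 ≡ 1 (mod x^4 + 3x^3 + 7x + 2).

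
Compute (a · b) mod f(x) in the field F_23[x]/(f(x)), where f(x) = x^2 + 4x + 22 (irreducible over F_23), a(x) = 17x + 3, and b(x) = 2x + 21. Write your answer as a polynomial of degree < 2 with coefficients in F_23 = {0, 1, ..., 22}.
a · b ≡ 20x + 5 (mod f(x))

Multiply in F_23[x]: a(x)·b(x) = (17x + 3)·(2x + 21) = 11x^2 + 18x + 17. This has degree ≥ 2, so divide by f(x) over F_23: 11x^2 + 18x + 17 = (11)·(x^2 + 4x + 22) + (20x + 5). Hence a·b ≡ 20x + 5 (mod f). (F_23[x]/(f) is a field with 23^2 = 529 elements since f is irreducible of degree 2.)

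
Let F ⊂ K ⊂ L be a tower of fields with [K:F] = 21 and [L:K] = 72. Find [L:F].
[L:F] = 1512

The tower law says that for any tower of field extensions F ⊂ K ⊂ L with finite degrees, [L:F] = [L:K] · [K:F]. Here this gives [L:F] = 72 · 21 = 1512.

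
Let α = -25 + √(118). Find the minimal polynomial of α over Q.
m_α(x) = x^2 + 50x + 507

From α + 25 = √(118), squaring gives (α + 25)^2 = 118, i.e. α^2 + 50α + 625 = 118, so α^2 + 50α + 507 = 0. The discriminant of x^2 + 50x + 507 is (50)^2 - 4·(507) = 2500 - 2028 = 472, and 4·(118) is not a perfect square in Q since 118 is squarefree and ≠ 1. Hence x^2 + 50x + 507 is irreducible over Q and is the minimal polynomial of α.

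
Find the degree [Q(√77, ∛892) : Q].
[Q(√77, ∛892) : Q] = 6

Let L = Q(√77, ∛892). Since Q(√77) ⊂ L and [Q(√77):Q] = 2, the tower law gives 2 | [L:Q]. Likewise Q(∛892) ⊂ L with [Q(∛892):Q] = 3 (because 892 is not a perfect cube), so 3 | [L:Q]. As gcd(2,3) = 1, [L:Q] is divisible by 6. Conversely L is generated over Q by √77 and ∛892, so [L:Q] ≤ 2·3 = 6. Therefore [Q(√77, ∛892) : Q] = 6.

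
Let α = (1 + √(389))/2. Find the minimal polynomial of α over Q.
m_α(x) = x^2 - x - 97

From 2α - 1 = √(389), squaring gives (2α - 1)^2 = 389, i.e. 4α^2 - 4α + 1 = 389, so α^2 - α + (1 - 389)/4 = 0. Since 389 ≡ 1 (mod 4), (1 - 389)/4 = -97 ∈ Z. The polynomial x^2 - x - 97 has discriminant 1 - 4·(-97) = 389, which is not a perfect square in Q (d = 389 is squarefree and ≠ 1), so x^2 - x - 97 is irreducible over Q. It is the minimal polynomial of α.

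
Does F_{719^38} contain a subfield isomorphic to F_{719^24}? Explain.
No: F_{719^24} is not a subfield of F_{719^38}

F_{p^m} embeds in F_{p^n} iff m | n. Here 24 ∤ 38 (since 38 = 1·24 + 14 with remainder 14 ≠ 0), so F_{719^24} is not a subfield of F_{719^38}. Equivalently: if it were, the tower law would give 24 = [F_{719^24}:F_719] dividing [F_{719^38}:F_719] = 38, contradiction.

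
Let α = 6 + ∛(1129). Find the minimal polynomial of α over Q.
m_α(x) = x^3 - 18x^2 + 108x - 1345

Set β = α - 6 = ∛(1129), so β^3 = 1129. Then (α - 6)^3 - 1129 = 0, i.e. α is a root of g(x) = (x - 6)^3 - 1129 = x^3 - 18x^2 + 108x - 1345. Since g(x) = h(x - 6) where h(x) = x^3 - 1129, and h is irreducible over Q (because 1129 is not a perfect cube, so h has no rational root, and a monic cubic with no rational root is irreducible), g is also irreducible (irreducibility is preserved under the substitution x → x - 6). Hence m_α(x) = x^3 - 18x^2 + 108x - 1345.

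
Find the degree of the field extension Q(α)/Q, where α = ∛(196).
[Q(α):Q] = 3

The minimal polynomial of α is x^3 - 196, irreducible over Q since 196 is not a perfect cube (so x^3 - 196 has no rational root). Hence [Q(α):Q] = deg(m_α) = 3.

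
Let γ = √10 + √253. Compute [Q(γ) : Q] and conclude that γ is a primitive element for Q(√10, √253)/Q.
[Q(γ) : Q] = 4 (equivalently, Q(γ) = Q(√10, √253))

Obviously Q(γ) ⊆ Q(√10, √253), and [Q(√10, √253):Q] = 4 (since 10, 253 are distinct squarefree integers > 1 with 2530 not a perfect square). To show equality we compute the minimal polynomial of γ. From γ = √10 + √253: γ^2 = 10 + 2√(2530) + 253 = 263 + 2√(2530), so γ^2 - 263 = 2√(2530); squaring, (γ^2 - 263)^2 = 4·2530, i.e. γ^4 - 526γ^2 + 69169 - 10120 = 0, i.e. γ^4 - 526γ^2 + 59049 = 0. So γ is a root of x^4 - 526x^2 + 59049. This polynomial is irreducible over Q: it has no rational root (each ±√10 ± √253 is irrational), and any factorization into two quadratics over Q would force √(2530) ∈ Q (pairing opposite roots) or √10, √253 ∈ Q (other pairings), all impossible. Hence [Q(γ):Q] = 4 = [Q(√10, √253):Q], so Q(γ) = Q(√10, √253).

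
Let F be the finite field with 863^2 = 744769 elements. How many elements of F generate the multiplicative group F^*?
There are φ(744768) = 247680 primitive elements

F_q^* is cyclic of order q - 1 = 744768. A cyclic group of order m has exactly φ(m) generators. Here m = 744768 = 2^6 · 3^3 · 431, so the number of primitive elements is φ(744768) = 247680.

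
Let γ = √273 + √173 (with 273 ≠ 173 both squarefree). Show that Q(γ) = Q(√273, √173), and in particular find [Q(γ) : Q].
[Q(γ) : Q] = 4 (equivalently, Q(γ) = Q(√273, √173))

Obviously Q(γ) ⊆ Q(√273, √173), and [Q(√273, √173):Q] = 4 (since 273, 173 are distinct squarefree integers > 1 with 47229 not a perfect square). To show equality we compute the minimal polynomial of γ. From γ = √273 + √173: γ^2 = 273 + 2√(47229) + 173 = 446 + 2√(47229), so γ^2 - 446 = 2√(47229); squaring, (γ^2 - 446)^2 = 4·47229, i.e. γ^4 - 892γ^2 + 198916 - 188916 = 0, i.e. γ^4 - 892γ^2 + 10000 = 0. So γ is a root of x^4 - 892x^2 + 10000. This polynomial is irreducible over Q: it has no rational root (each ±√273 ± √173 is irrational), and any factorization into two quadratics over Q would force √(47229) ∈ Q (pairing opposite roots) or √273, √173 ∈ Q (other pairings), all impossible. Hence [Q(γ):Q] = 4 = [Q(√273, √173):Q], so Q(γ) = Q(√273, √173).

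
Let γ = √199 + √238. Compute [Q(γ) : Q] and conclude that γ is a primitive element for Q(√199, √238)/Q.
[Q(γ) : Q] = 4 (equivalently, Q(γ) = Q(√199, √238))

Obviously Q(γ) ⊆ Q(√199, √238), and [Q(√199, √238):Q] = 4 (since 199, 238 are distinct squarefree integers > 1 with 47362 not a perfect square). To show equality we compute the minimal polynomial of γ. From γ = √199 + √238: γ^2 = 199 + 2√(47362) + 238 = 437 + 2√(47362), so γ^2 - 437 = 2√(47362); squaring, (γ^2 - 437)^2 = 4·47362, i.e. γ^4 - 874γ^2 + 190969 - 189448 = 0, i.e. γ^4 - 874γ^2 + 1521 = 0. So γ is a root of x^4 - 874x^2 + 1521. This polynomial is irreducible over Q: it has no rational root (each ±√199 ± √238 is irrational), and any factorization into two quadratics over Q would force √(47362) ∈ Q (pairing opposite roots) or √199, √238 ∈ Q (other pairings), all impossible. Hence [Q(γ):Q] = 4 = [Q(√199, √238):Q], so Q(γ) = Q(√199, √238).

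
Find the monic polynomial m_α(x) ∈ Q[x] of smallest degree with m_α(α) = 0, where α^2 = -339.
m_α(x) = x^2 + 339

α satisfies α^2 + 339 = 0, so x^2 + 339 annihilates α. Since d = -339 is squarefree and ≠ 1, it is not a perfect square in Q, so x^2 + 339 has no rational root and is therefore irreducible over Q (a degree-2 polynomial over a field is irreducible iff it has no root). Hence m_α(x) = x^2 + 339.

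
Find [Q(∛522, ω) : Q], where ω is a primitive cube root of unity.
[Q(∛522, ω) : Q] = 6

[Q(∛522):Q] = 3 (min poly x^3 - 522, irreducible since 522 is not a perfect cube). [Q(ω):Q] = 2 (min poly x^2 + x + 1). Since Q(∛522) ⊂ R and ω ∉ R, we have ω ∉ Q(∛522), so x^2 + x + 1 remains irreducible over Q(∛522) and [Q(∛522, ω) : Q(∛522)] = 2. By the tower law, [Q(∛522, ω) : Q] = 3 · 2 = 6. (In fact Q(∛522, ω) is the splitting field of x^3 - 522 over Q.)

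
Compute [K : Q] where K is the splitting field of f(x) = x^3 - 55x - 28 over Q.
[K : Q] = 6

By the rational root test, any rational root of the monic integer polynomial f(x) = x^3 - 55x - 28 must be an integer dividing the constant term -28, i.e. one of ±{1, 2, 4, 7, 14, 28}. Evaluating: f(1) = -82, f(-1) = 26, f(2) = -130, f(-2) = 74, f(4) = -184, f(-4) = 128, f(7) = -70, f(-7) = 14, f(14) = 1946, f(-14) = -2002, f(28) = 20384, f(-28) = -20440; none is 0, so f has no rational root and is therefore irreducible over Q (a cubic with no linear factor over a field is irreducible). For an irreducible cubic, the Galois group is A_3 or S_3 according as the discriminant disc(f) = -4a^3 - 27b^2 = -4·(-55)^3 - 27·(-28)^2 = 644332 is or is not a square in Q. Here disc(f) = 644332 is not a perfect square in Q, so the Galois group of f over Q is not contained in A_3 and must be all of S_3. The splitting field has degree |S_3| = 6 over Q, so [K : Q] = 6.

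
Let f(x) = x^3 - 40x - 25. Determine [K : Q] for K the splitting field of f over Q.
[K : Q] = 6

By the rational root test, any rational root of the monic integer polynomial f(x) = x^3 - 40x - 25 must be an integer dividing the constant term -25, i.e. one of ±{1, 5, 25}. Evaluating: f(1) = -64, f(-1) = 14, f(5) = -100, f(-5) = 50, f(25) = 14600, f(-25) = -14650; none is 0, so f has no rational root and is therefore irreducible over Q (a cubic with no linear factor over a field is irreducible). For an irreducible cubic, the Galois group is A_3 or S_3 according as the discriminant disc(f) = -4a^3 - 27b^2 = -4·(-40)^3 - 27·(-25)^2 = 239125 is or is not a square in Q. Here disc(f) = 239125 is not a perfect square in Q, so the Galois group of f over Q is not contained in A_3 and must be all of S_3. The splitting field has degree |S_3| = 6 over Q, so [K : Q] = 6.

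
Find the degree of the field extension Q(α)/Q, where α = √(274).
[Q(α):Q] = 2

[Q(α):Q] equals the degree of the minimal polynomial of α. Here α^2 = 274 and x^2 - 274 is irreducible (d = 274 is squarefree, ≠ 1, hence not a square), so deg(m_α) = 2. Thus [Q(α):Q] = 2.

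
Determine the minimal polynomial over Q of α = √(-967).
m_α(x) = x^2 + 967

α satisfies α^2 + 967 = 0, so x^2 + 967 annihilates α. Since d = -967 is squarefree and ≠ 1, it is not a perfect square in Q, so x^2 + 967 has no rational root and is therefore irreducible over Q (a degree-2 polynomial over a field is irreducible iff it has no root). Hence m_α(x) = x^2 + 967.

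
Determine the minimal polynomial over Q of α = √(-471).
m_α(x) = x^2 + 471

α satisfies α^2 + 471 = 0, so x^2 + 471 annihilates α. Since d = -471 is squarefree and ≠ 1, it is not a perfect square in Q, so x^2 + 471 has no rational root and is therefore irreducible over Q (a degree-2 polynomial over a field is irreducible iff it has no root). Hence m_α(x) = x^2 + 471.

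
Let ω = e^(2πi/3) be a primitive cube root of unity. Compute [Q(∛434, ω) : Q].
[Q(∛434, ω) : Q] = 6

[Q(∛434):Q] = 3 (min poly x^3 - 434, irreducible since 434 is not a perfect cube). [Q(ω):Q] = 2 (min poly x^2 + x + 1). Since Q(∛434) ⊂ R and ω ∉ R, we have ω ∉ Q(∛434), so x^2 + x + 1 remains irreducible over Q(∛434) and [Q(∛434, ω) : Q(∛434)] = 2. By the tower law, [Q(∛434, ω) : Q] = 3 · 2 = 6. (In fact Q(∛434, ω) is the splitting field of x^3 - 434 over Q.)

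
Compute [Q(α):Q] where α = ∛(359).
[Q(α):Q] = 3

The minimal polynomial of α is x^3 - 359, irreducible over Q since 359 is not a perfect cube (so x^3 - 359 has no rational root). Hence [Q(α):Q] = deg(m_α) = 3.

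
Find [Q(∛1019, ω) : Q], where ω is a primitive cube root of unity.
[Q(∛1019, ω) : Q] = 6

[Q(∛1019):Q] = 3 (min poly x^3 - 1019, irreducible since 1019 is not a perfect cube). [Q(ω):Q] = 2 (min poly x^2 + x + 1). Since Q(∛1019) ⊂ R and ω ∉ R, we have ω ∉ Q(∛1019), so x^2 + x + 1 remains irreducible over Q(∛1019) and [Q(∛1019, ω) : Q(∛1019)] = 2. By the tower law, [Q(∛1019, ω) : Q] = 3 · 2 = 6. (In fact Q(∛1019, ω) is the splitting field of x^3 - 1019 over Q.)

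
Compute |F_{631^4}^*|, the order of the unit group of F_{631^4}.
|F_{631^4}^*| = 158532181920

F_{631^4} has 631^4 = 158532181921 elements; its multiplicative group consists of all nonzero elements, so |F_{631^4}^*| = 158532181921 - 1 = 158532181920. (It is cyclic since any finite subgroup of the multiplicative group of a field is cyclic.)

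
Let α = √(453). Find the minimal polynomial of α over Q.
m_α(x) = x^2 - 453

α satisfies α^2 - 453 = 0, so x^2 - 453 annihilates α. Since d = 453 is squarefree and ≠ 1, it is not a perfect square in Q, so x^2 - 453 has no rational root and is therefore irreducible over Q (a degree-2 polynomial over a field is irreducible iff it has no root). Hence m_α(x) = x^2 - 453.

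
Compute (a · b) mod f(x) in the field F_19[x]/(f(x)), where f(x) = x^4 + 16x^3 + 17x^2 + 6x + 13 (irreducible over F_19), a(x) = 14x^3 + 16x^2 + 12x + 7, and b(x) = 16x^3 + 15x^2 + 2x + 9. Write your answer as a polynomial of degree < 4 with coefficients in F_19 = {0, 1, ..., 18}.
a · b ≡ 3x^3 + 13x^2 + 18x + 3 (mod f(x))

Multiply in F_19[x]: a(x)·b(x) = (14x^3 + 16x^2 + 12x + 7)·(16x^3 + 15x^2 + 2x + 9) = 15x^6 + 10x^5 + 4x^4 + 13x^3 + 7x^2 + 8x + 6. This has degree ≥ 4, so divide by f(x) over F_19: 15x^6 + 10x^5 + 4x^4 + 13x^3 + 7x^2 + 8x + 6 = (15x^2 + 17x + 9)·(x^4 + 16x^3 + 17x^2 + 6x + 13) + (3x^3 + 13x^2 + 18x + 3). Hence a·b ≡ 3x^3 + 13x^2 + 18x + 3 (mod f). (F_19[x]/(f) is a field with 19^4 = 130321 elements since f is irreducible of degree 4.)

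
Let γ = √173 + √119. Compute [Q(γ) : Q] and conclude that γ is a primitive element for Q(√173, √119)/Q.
[Q(γ) : Q] = 4 (equivalently, Q(γ) = Q(√173, √119))

Obviously Q(γ) ⊆ Q(√173, √119), and [Q(√173, √119):Q] = 4 (since 173, 119 are distinct squarefree integers > 1 with 20587 not a perfect square). To show equality we compute the minimal polynomial of γ. From γ = √173 + √119: γ^2 = 173 + 2√(20587) + 119 = 292 + 2√(20587), so γ^2 - 292 = 2√(20587); squaring, (γ^2 - 292)^2 = 4·20587, i.e. γ^4 - 584γ^2 + 85264 - 82348 = 0, i.e. γ^4 - 584γ^2 + 2916 = 0. So γ is a root of x^4 - 584x^2 + 2916. This polynomial is irreducible over Q: it has no rational root (each ±√173 ± √119 is irrational), and any factorization into two quadratics over Q would force √(20587) ∈ Q (pairing opposite roots) or √173, √119 ∈ Q (other pairings), all impossible. Hence [Q(γ):Q] = 4 = [Q(√173, √119):Q], so Q(γ) = Q(√173, √119).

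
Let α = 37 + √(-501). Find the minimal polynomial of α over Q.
m_α(x) = x^2 - 74x + 1870

From α - 37 = √(-501), squaring gives (α - 37)^2 = -501, i.e. α^2 - 74α + 1369 = -501, so α^2 - 74α + 1870 = 0. The discriminant of x^2 - 74x + 1870 is (-74)^2 - 4·(1870) = 5476 - 7480 = -2004, and 4·(-501) is not a perfect square in Q since -501 is squarefree and ≠ 1. Hence x^2 - 74x + 1870 is irreducible over Q and is the minimal polynomial of α.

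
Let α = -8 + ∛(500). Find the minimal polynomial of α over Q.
m_α(x) = x^3 + 24x^2 + 192x + 12

Set β = α + 8 = ∛(500), so β^3 = 500. Then (α + 8)^3 - 500 = 0, i.e. α is a root of g(x) = (x + 8)^3 - 500 = x^3 + 24x^2 + 192x + 12. Since g(x) = h(x + 8) where h(x) = x^3 - 500, and h is irreducible over Q (because 500 is not a perfect cube, so h has no rational root, and a monic cubic with no rational root is irreducible), g is also irreducible (irreducibility is preserved under the substitution x → x + 8). Hence m_α(x) = x^3 + 24x^2 + 192x + 12.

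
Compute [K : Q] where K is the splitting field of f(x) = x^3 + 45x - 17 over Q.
[K : Q] = 6

By the rational root test, any rational root of the monic integer polynomial f(x) = x^3 + 45x - 17 must be an integer dividing the constant term -17, i.e. one of ±{1, 17}. Evaluating: f(1) = 29, f(-1) = -63, f(17) = 5661, f(-17) = -5695; none is 0, so f has no rational root and is therefore irreducible over Q (a cubic with no linear factor over a field is irreducible). For an irreducible cubic, the Galois group is A_3 or S_3 according as the discriminant disc(f) = -4a^3 - 27b^2 = -4·(45)^3 - 27·(-17)^2 = -372303 is or is not a square in Q. Here disc(f) = -372303 is not a perfect square in Q, so the Galois group of f over Q is not contained in A_3 and must be all of S_3. The splitting field has degree |S_3| = 6 over Q, so [K : Q] = 6.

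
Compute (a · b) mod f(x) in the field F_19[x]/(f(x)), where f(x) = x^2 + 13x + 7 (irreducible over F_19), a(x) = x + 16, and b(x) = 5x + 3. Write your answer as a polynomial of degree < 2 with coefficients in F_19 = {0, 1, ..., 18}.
a · b ≡ 18x + 13 (mod f(x))

Multiply in F_19[x]: a(x)·b(x) = (x + 16)·(5x + 3) = 5x^2 + 7x + 10. This has degree ≥ 2, so divide by f(x) over F_19: 5x^2 + 7x + 10 = (5)·(x^2 + 13x + 7) + (18x + 13). Hence a·b ≡ 18x + 13 (mod f). (F_19[x]/(f) is a field with 19^2 = 361 elements since f is irreducible of degree 2.)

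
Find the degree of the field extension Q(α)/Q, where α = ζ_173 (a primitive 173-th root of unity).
[Q(α):Q] = 172

The minimal polynomial of ζ_173 over Q is the 173-th cyclotomic polynomial Φ_173(x), which is irreducible over Q and has degree φ(173) = 172. Hence [Q(α):Q] = φ(173) = 172.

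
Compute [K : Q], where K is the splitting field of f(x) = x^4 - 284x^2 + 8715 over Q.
[K : Q] = 4

Solving the quadratic in x^2: x^2 = (284 ± √(284^2 - 4·8715))/2 = (284 ± √45796)/2 = (284 ± 214)/2, giving x^2 = 35 or x^2 = 249. So f(x) = (x^2 - 35)(x^2 - 249) and the roots of f are ±√35, ±√249. Hence the splitting field is K = Q(√35, √249). Since 35 and 249 are distinct squarefree integers > 1, their product 8715 is not a perfect square, so √249 ∉ Q(√35). By the tower law [K:Q] = [Q(√35,√249):Q(√35)] · [Q(√35):Q] = 2 · 2 = 4.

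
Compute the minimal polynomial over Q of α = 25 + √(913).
m_α(x) = x^2 - 50x - 288

From α - 25 = √(913), squaring gives (α - 25)^2 = 913, i.e. α^2 - 50α + 625 = 913, so α^2 - 50α - 288 = 0. The discriminant of x^2 - 50x - 288 is (-50)^2 - 4·(-288) = 2500 + 1152 = 3652, and 4·(913) is not a perfect square in Q since 913 is squarefree and ≠ 1. Hence x^2 - 50x - 288 is irreducible over Q and is the minimal polynomial of α.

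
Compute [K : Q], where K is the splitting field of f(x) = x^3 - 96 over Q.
[K : Q] = 6

The roots of x^3 - 96 are ∛96, ω∛96, ω^2∛96 where ω = e^(2πi/3) is a primitive cube root of unity, so K = Q(∛96, ω). Now [Q(∛96):Q] = 3 (since 96 is not a perfect cube, x^3 - 96 is irreducible) and [Q(ω):Q] = 2. Both 2 and 3 divide [K:Q], and [K:Q] ≤ 3·2 = 6, so [K:Q] = 6. (Equivalently: Q(∛96) ⊂ R but ω ∉ R, so [K : Q(∛96)] = 2.)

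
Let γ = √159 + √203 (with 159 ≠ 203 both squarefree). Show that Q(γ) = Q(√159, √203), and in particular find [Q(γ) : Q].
[Q(γ) : Q] = 4 (equivalently, Q(γ) = Q(√159, √203))

Obviously Q(γ) ⊆ Q(√159, √203), and [Q(√159, √203):Q] = 4 (since 159, 203 are distinct squarefree integers > 1 with 32277 not a perfect square). To show equality we compute the minimal polynomial of γ. From γ = √159 + √203: γ^2 = 159 + 2√(32277) + 203 = 362 + 2√(32277), so γ^2 - 362 = 2√(32277); squaring, (γ^2 - 362)^2 = 4·32277, i.e. γ^4 - 724γ^2 + 131044 - 129108 = 0, i.e. γ^4 - 724γ^2 + 1936 = 0. So γ is a root of x^4 - 724x^2 + 1936. This polynomial is irreducible over Q: it has no rational root (each ±√159 ± √203 is irrational), and any factorization into two quadratics over Q would force √(32277) ∈ Q (pairing opposite roots) or √159, √203 ∈ Q (other pairings), all impossible. Hence [Q(γ):Q] = 4 = [Q(√159, √203):Q], so Q(γ) = Q(√159, √203).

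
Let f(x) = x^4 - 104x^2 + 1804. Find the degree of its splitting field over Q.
[K : Q] = 4

Solving the quadratic in x^2: x^2 = (104 ± √(104^2 - 4·1804))/2 = (104 ± √3600)/2 = (104 ± 60)/2, giving x^2 = 82 or x^2 = 22. So f(x) = (x^2 - 82)(x^2 - 22) and the roots of f are ±√82, ±√22. Hence the splitting field is K = Q(√82, √22). Since 82 and 22 are distinct squarefree integers > 1, their product 1804 is not a perfect square, so √22 ∉ Q(√82). By the tower law [K:Q] = [Q(√82,√22):Q(√82)] · [Q(√82):Q] = 2 · 2 = 4.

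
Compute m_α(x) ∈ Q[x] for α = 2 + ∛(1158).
m_α(x) = x^3 - 6x^2 + 12x - 1166

Set β = α - 2 = ∛(1158), so β^3 = 1158. Then (α - 2)^3 - 1158 = 0, i.e. α is a root of g(x) = (x - 2)^3 - 1158 = x^3 - 6x^2 + 12x - 1166. Since g(x) = h(x - 2) where h(x) = x^3 - 1158, and h is irreducible over Q (because 1158 is not a perfect cube, so h has no rational root, and a monic cubic with no rational root is irreducible), g is also irreducible (irreducibility is preserved under the substitution x → x - 2). Hence m_α(x) = x^3 - 6x^2 + 12x - 1166.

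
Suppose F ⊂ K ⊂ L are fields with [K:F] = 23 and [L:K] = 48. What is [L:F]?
[L:F] = 1104

The tower law says that for any tower of field extensions F ⊂ K ⊂ L with finite degrees, [L:F] = [L:K] · [K:F]. Here this gives [L:F] = 48 · 23 = 1104.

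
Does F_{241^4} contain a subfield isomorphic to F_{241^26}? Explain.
No: F_{241^26} is not a subfield of F_{241^4}

F_{p^m} embeds in F_{p^n} iff m | n. Here 26 ∤ 4 (since 4 = 0·26 + 4 with remainder 4 ≠ 0), so F_{241^26} is not a subfield of F_{241^4}. Equivalently: if it were, the tower law would give 26 = [F_{241^26}:F_241] dividing [F_{241^4}:F_241] = 4, contradiction.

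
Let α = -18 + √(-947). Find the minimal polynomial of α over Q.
m_α(x) = x^2 + 36x + 1271

From α + 18 = √(-947), squaring gives (α + 18)^2 = -947, i.e. α^2 + 36α + 324 = -947, so α^2 + 36α + 1271 = 0. The discriminant of x^2 + 36x + 1271 is (36)^2 - 4·(1271) = 1296 - 5084 = -3788, and 4·(-947) is not a perfect square in Q since -947 is squarefree and ≠ 1. Hence x^2 + 36x + 1271 is irreducible over Q and is the minimal polynomial of α.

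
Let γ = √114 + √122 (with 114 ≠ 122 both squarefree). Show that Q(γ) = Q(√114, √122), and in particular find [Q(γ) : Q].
[Q(γ) : Q] = 4 (equivalently, Q(γ) = Q(√114, √122))

Obviously Q(γ) ⊆ Q(√114, √122), and [Q(√114, √122):Q] = 4 (since 114, 122 are distinct squarefree integers > 1 with 13908 not a perfect square). To show equality we compute the minimal polynomial of γ. From γ = √114 + √122: γ^2 = 114 + 2√(13908) + 122 = 236 + 2√(13908), so γ^2 - 236 = 2√(13908); squaring, (γ^2 - 236)^2 = 4·13908, i.e. γ^4 - 472γ^2 + 55696 - 55632 = 0, i.e. γ^4 - 472γ^2 + 64 = 0. So γ is a root of x^4 - 472x^2 + 64. This polynomial is irreducible over Q: it has no rational root (each ±√114 ± √122 is irrational), and any factorization into two quadratics over Q would force √(13908) ∈ Q (pairing opposite roots) or √114, √122 ∈ Q (other pairings), all impossible. Hence [Q(γ):Q] = 4 = [Q(√114, √122):Q], so Q(γ) = Q(√114, √122).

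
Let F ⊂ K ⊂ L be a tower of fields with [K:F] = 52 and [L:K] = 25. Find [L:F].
[L:F] = 1300

The tower law says that for any tower of field extensions F ⊂ K ⊂ L with finite degrees, [L:F] = [L:K] · [K:F]. Here this gives [L:F] = 25 · 52 = 1300.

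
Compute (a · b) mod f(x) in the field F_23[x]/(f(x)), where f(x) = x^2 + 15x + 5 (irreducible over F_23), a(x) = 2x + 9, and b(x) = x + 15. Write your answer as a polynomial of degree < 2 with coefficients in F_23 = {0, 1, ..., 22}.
a · b ≡ 9x + 10 (mod f(x))

Multiply in F_23[x]: a(x)·b(x) = (2x + 9)·(x + 15) = 2x^2 + 16x + 20. This has degree ≥ 2, so divide by f(x) over F_23: 2x^2 + 16x + 20 = (2)·(x^2 + 15x + 5) + (9x + 10). Hence a·b ≡ 9x + 10 (mod f). (F_23[x]/(f) is a field with 23^2 = 529 elements since f is irreducible of degree 2.)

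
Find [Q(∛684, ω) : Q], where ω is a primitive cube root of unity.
[Q(∛684, ω) : Q] = 6

[Q(∛684):Q] = 3 (min poly x^3 - 684, irreducible since 684 is not a perfect cube). [Q(ω):Q] = 2 (min poly x^2 + x + 1). Since Q(∛684) ⊂ R and ω ∉ R, we have ω ∉ Q(∛684), so x^2 + x + 1 remains irreducible over Q(∛684) and [Q(∛684, ω) : Q(∛684)] = 2. By the tower law, [Q(∛684, ω) : Q] = 3 · 2 = 6. (In fact Q(∛684, ω) is the splitting field of x^3 - 684 over Q.)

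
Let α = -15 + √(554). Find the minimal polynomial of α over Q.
m_α(x) = x^2 + 30x - 329

From α + 15 = √(554), squaring gives (α + 15)^2 = 554, i.e. α^2 + 30α + 225 = 554, so α^2 + 30α - 329 = 0. The discriminant of x^2 + 30x - 329 is (30)^2 - 4·(-329) = 900 + 1316 = 2216, and 4·(554) is not a perfect square in Q since 554 is squarefree and ≠ 1. Hence x^2 + 30x - 329 is irreducible over Q and is the minimal polynomial of α.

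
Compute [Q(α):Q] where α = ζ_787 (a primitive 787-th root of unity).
[Q(α):Q] = 786

The minimal polynomial of ζ_787 over Q is the 787-th cyclotomic polynomial Φ_787(x), which is irreducible over Q and has degree φ(787) = 786. Hence [Q(α):Q] = φ(787) = 786.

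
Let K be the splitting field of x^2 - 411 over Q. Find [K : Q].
[K : Q] = 2

f(x) = x^2 - 411 factors as (x - √411)(x + √411). The splitting field is K = Q(√411). Since 411 is squarefree and > 1, it is not a perfect square, so x^2 - 411 is irreducible over Q and [Q(√411) : Q] = 2. Hence [K : Q] = 2.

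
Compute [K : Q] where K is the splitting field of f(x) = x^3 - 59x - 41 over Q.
[K : Q] = 6

By the rational root test, any rational root of the monic integer polynomial f(x) = x^3 - 59x - 41 must be an integer dividing the constant term -41, i.e. one of ±{1, 41}. Evaluating: f(1) = -99, f(-1) = 17, f(41) = 66461, f(-41) = -66543; none is 0, so f has no rational root and is therefore irreducible over Q (a cubic with no linear factor over a field is irreducible). For an irreducible cubic, the Galois group is A_3 or S_3 according as the discriminant disc(f) = -4a^3 - 27b^2 = -4·(-59)^3 - 27·(-41)^2 = 776129 is or is not a square in Q. Here disc(f) = 776129 is not a perfect square in Q, so the Galois group of f over Q is not contained in A_3 and must be all of S_3. The splitting field has degree |S_3| = 6 over Q, so [K : Q] = 6.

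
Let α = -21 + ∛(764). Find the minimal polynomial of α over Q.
m_α(x) = x^3 + 63x^2 + 1323x + 8497

Set β = α + 21 = ∛(764), so β^3 = 764. Then (α + 21)^3 - 764 = 0, i.e. α is a root of g(x) = (x + 21)^3 - 764 = x^3 + 63x^2 + 1323x + 8497. Since g(x) = h(x + 21) where h(x) = x^3 - 764, and h is irreducible over Q (because 764 is not a perfect cube, so h has no rational root, and a monic cubic with no rational root is irreducible), g is also irreducible (irreducibility is preserved under the substitution x → x + 21). Hence m_α(x) = x^3 + 63x^2 + 1323x + 8497.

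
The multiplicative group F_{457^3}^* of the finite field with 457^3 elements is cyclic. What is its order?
|F_{457^3}^*| = 95443992

F_{457^3} has 457^3 = 95443993 elements; its multiplicative group consists of all nonzero elements, so |F_{457^3}^*| = 95443993 - 1 = 95443992. (It is cyclic since any finite subgroup of the multiplicative group of a field is cyclic.)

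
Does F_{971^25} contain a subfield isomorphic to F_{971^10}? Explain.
No: F_{971^10} is not a subfield of F_{971^25}

F_{p^m} embeds in F_{p^n} iff m | n. Here 10 ∤ 25 (since 25 = 2·10 + 5 with remainder 5 ≠ 0), so F_{971^10} is not a subfield of F_{971^25}. Equivalently: if it were, the tower law would give 10 = [F_{971^10}:F_971] dividing [F_{971^25}:F_971] = 25, contradiction.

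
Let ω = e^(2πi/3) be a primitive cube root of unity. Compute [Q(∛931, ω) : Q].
[Q(∛931, ω) : Q] = 6

[Q(∛931):Q] = 3 (min poly x^3 - 931, irreducible since 931 is not a perfect cube). [Q(ω):Q] = 2 (min poly x^2 + x + 1). Since Q(∛931) ⊂ R and ω ∉ R, we have ω ∉ Q(∛931), so x^2 + x + 1 remains irreducible over Q(∛931) and [Q(∛931, ω) : Q(∛931)] = 2. By the tower law, [Q(∛931, ω) : Q] = 3 · 2 = 6. (In fact Q(∛931, ω) is the splitting field of x^3 - 931 over Q.)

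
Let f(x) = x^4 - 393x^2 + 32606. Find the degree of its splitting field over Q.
[K : Q] = 4

Solving the quadratic in x^2: x^2 = (393 ± √(393^2 - 4·32606))/2 = (393 ± √24025)/2 = (393 ± 155)/2, giving x^2 = 119 or x^2 = 274. So f(x) = (x^2 - 119)(x^2 - 274) and the roots of f are ±√119, ±√274. Hence the splitting field is K = Q(√119, √274). Since 119 and 274 are distinct squarefree integers > 1, their product 32606 is not a perfect square, so √274 ∉ Q(√119). By the tower law [K:Q] = [Q(√119,√274):Q(√119)] · [Q(√119):Q] = 2 · 2 = 4.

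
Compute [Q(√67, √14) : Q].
[Q(√67, √14) : Q] = 4

[Q(√67):Q] = 2 (min poly x^2 - 67, irreducible since 67 is squarefree > 1). For the top step, suppose √14 ∈ Q(√67), say √14 = c + d√67 with c, d ∈ Q. Squaring: 14 = c^2 + 67d^2 + 2cd√67. Since √67 ∉ Q this forces 2cd = 0. If d = 0 then √14 = c ∈ Q, contradicting 14 squarefree > 1. If c = 0 then 14 = 67d^2, so 67·14 = (67d)^2 is a perfect square in Q — but 67·14 = 938 is not a perfect square (since 67 and 14 are distinct squarefree integers). Contradiction. Hence √14 ∉ Q(√67), so x^2 - 14 stays irreducible over Q(√67) and [Q(√67, √14) : Q(√67)] = 2. By the tower law, [Q(√67, √14) : Q] = 2 · 2 = 4.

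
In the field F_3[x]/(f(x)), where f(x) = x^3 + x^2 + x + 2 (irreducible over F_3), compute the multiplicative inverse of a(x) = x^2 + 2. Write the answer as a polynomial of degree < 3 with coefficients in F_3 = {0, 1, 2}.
a(x)^(-1) ≡ x^2 + x + 2 (mod f(x))

Since f is irreducible over F_3, F_3[x]/(f) is a field and a(x) ≠ 0 has an inverse. Apply the extended Euclidean algorithm to f(x) and a(x) in F_3[x]: f(x) = (x + 1)·a(x) + (2x);  a(x) = (2x)·(2x) + (2). The last nonzero remainder is the constant 2 = gcd(f, a) in F_3. Back-substituting through the division chain expresses 2 = s(x)·a(x) + t(x)·f(x) with s(x) ≡ 2x^2 + 2x + 1 (mod f), so (2x^2 + 2x + 1)·a(x) ≡ 2 (mod f). Multiplying by 2^(-1) ≡ 2 in F_3 gives a(x)^(-1) ≡ 2·(2x^2 + 2x + 1) ≡ x^2 + x + 2 (mod f). Check: (x^2 + 2)·(x^2 + x + 2) = x^4 + x^3 + x^2 + 2x + 1 ≡ 1 (mod x^3 + x^2 + x + 2).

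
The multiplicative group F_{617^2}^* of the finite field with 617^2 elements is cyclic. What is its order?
|F_{617^2}^*| = 380688

F_{617^2} has 617^2 = 380689 elements; its multiplicative group consists of all nonzero elements, so |F_{617^2}^*| = 380689 - 1 = 380688. (It is cyclic since any finite subgroup of the multiplicative group of a field is cyclic.)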